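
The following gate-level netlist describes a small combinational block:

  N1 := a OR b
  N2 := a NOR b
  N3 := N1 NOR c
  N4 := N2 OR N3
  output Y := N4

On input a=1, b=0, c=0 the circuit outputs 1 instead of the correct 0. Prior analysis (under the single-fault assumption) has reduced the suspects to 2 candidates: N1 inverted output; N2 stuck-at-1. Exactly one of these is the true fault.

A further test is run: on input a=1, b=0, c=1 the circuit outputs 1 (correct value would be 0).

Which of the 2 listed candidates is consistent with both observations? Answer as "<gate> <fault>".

Evaluate each candidate on input a=1, b=0, c=1:
  N1 inverted output: N1=0 [inverted output], N2=0, N3=0, N4=0 → 0 — eliminated
  N2 stuck-at-1: N1=1, N2=1 [stuck-at-1], N3=0, N4=1 → 1 — matches
Only N2 stuck-at-1 reproduces the observed 1.

N2 stuck-at-1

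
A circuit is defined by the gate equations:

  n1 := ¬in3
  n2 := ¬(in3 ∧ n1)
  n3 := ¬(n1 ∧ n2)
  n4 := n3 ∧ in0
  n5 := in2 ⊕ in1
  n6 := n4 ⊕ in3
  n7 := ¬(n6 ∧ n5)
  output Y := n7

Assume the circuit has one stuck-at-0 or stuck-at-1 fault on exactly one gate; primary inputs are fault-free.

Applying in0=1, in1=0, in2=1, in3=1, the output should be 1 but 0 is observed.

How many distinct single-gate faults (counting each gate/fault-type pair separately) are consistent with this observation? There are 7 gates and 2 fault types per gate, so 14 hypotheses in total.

4

Fault-free: n1=0, n2=1, n3=1, n4=1, n5=1, n6=0, n7=1 → 1. Observed 0.
  n1 stuck-at-0: output 1 ✗
  n1 stuck-at-1: output 1 ✗
  n2 stuck-at-0: output 1 ✗
  n2 stuck-at-1: output 1 ✗
  n3 stuck-at-0: output 0 ✓
  n3 stuck-at-1: output 1 ✗
  n4 stuck-at-0: output 0 ✓
  n4 stuck-at-1: output 1 ✗
  n5 stuck-at-0: output 1 ✗
  n5 stuck-at-1: output 1 ✗
  n6 stuck-at-0: output 1 ✗
  n6 stuck-at-1: output 0 ✓
  n7 stuck-at-0: output 0 ✓
  n7 stuck-at-1: output 1 ✗
Consistent faults: {n3 stuck-at-0, n4 stuck-at-0, n6 stuck-at-1, n7 stuck-at-0} — 4 in all.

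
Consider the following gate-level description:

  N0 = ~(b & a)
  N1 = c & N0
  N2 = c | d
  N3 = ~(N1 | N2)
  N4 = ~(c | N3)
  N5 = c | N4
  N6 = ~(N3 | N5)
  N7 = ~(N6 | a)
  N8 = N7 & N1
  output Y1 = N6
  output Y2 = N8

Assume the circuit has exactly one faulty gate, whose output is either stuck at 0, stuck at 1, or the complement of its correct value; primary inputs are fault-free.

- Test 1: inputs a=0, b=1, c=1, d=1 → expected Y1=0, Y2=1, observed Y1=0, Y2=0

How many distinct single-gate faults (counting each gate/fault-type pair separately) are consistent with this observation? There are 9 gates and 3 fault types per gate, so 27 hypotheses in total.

8

Fault-free: N0=1, N1=1, N2=1, N3=0, N4=0, N5=1, N6=0, N7=1, N8=1 → Y1=0, Y2=1. Observed Y1=0, Y2=0.
  N0: stuck-at-0, inverted output ✓; others ✗
  N1: stuck-at-0, inverted output ✓; others ✗
  N2: none of the 3 fault types match ✗
  N3: none of the 3 fault types match ✗
  N4: none of the 3 fault types match ✗
  N5: none of the 3 fault types match ✗
  N6: none of the 3 fault types match ✗
  N7: stuck-at-0, inverted output ✓; others ✗
  N8: stuck-at-0, inverted output ✓; others ✗
Consistent faults: {N0 stuck-at-0, N0 inverted output, N1 stuck-at-0, N1 inverted output, N7 stuck-at-0, N7 inverted output, N8 stuck-at-0, N8 inverted output} — 8 in all.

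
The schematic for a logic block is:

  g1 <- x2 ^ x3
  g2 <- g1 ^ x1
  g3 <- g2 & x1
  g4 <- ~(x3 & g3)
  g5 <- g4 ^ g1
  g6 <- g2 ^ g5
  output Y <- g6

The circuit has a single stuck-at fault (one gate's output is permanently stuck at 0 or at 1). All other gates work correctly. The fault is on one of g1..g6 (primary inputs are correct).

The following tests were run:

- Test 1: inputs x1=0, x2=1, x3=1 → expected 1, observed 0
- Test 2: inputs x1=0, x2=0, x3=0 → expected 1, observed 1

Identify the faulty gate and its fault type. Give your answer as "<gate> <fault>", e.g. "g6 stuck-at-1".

g3 stuck-at-1

Fault-free values for test 1 (x1=0, x2=1, x3=1): g1=0, g2=0, g3=0, g4=1, g5=1, g6=1, giving Y=1. Observed 0.
Test 1: faults giving observed 0 are {g2 stuck-at-1, g3 stuck-at-1, g4 stuck-at-0, g5 stuck-at-0, g6 stuck-at-0}.
Test 2 (x1=0, x2=0, x3=0): fault-free g1=0, g2=0, g3=0, g4=1, g5=1, g6=1 → 1; observed 1. Eliminates g2 stuck-at-1, g4 stuck-at-0, g5 stuck-at-0, g6 stuck-at-0.
Only g3 stuck-at-1 is consistent with every test.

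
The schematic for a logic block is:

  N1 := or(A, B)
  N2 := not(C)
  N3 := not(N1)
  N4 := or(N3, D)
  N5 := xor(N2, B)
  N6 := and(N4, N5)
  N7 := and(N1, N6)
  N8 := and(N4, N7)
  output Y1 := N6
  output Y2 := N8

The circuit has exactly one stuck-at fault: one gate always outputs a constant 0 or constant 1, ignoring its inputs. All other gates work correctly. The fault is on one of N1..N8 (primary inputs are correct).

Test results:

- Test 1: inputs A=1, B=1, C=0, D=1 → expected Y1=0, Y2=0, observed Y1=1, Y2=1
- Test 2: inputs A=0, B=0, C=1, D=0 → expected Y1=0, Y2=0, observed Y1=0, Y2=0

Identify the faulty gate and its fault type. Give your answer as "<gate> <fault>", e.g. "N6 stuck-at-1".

Fault-free values for test 1 (A=1, B=1, C=0, D=1): N1=1, N2=1, N3=0, N4=1, N5=0, N6=0, N7=0, N8=0, giving Y1=0, Y2=0. Observed Y1=1, Y2=1.
Test 1: faults giving observed Y1=1, Y2=1 are {N2 stuck-at-0, N5 stuck-at-1, N6 stuck-at-1}.
Test 2 (A=0, B=0, C=1, D=0): fault-free N1=0, N2=0, N3=1, N4=1, N5=0, N6=0, N7=0, N8=0 → Y1=0, Y2=0; observed Y1=0, Y2=0. Eliminates N5 stuck-at-1, N6 stuck-at-1.
Only N2 stuck-at-0 is consistent with every test.

N2 stuck-at-0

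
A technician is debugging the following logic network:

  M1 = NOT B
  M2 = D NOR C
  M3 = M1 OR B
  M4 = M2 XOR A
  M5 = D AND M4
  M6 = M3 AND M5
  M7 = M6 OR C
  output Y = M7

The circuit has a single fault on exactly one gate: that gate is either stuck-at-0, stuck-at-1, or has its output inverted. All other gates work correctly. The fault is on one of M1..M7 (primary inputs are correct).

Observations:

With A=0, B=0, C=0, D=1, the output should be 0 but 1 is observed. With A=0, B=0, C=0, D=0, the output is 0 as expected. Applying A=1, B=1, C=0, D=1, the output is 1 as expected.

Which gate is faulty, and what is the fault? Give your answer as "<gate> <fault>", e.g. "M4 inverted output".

Fault-free values for test 1 (A=0, B=0, C=0, D=1): M1=1, M2=0, M3=1, M4=0, M5=0, M6=0, M7=0, giving Y=0. Observed 1.
Test 1: faults giving observed 1 are {M2 stuck-at-1, M2 inverted output, M4 stuck-at-1, M4 inverted output, M5 stuck-at-1, M5 inverted output, M6 stuck-at-1, M6 inverted output, M7 stuck-at-1, M7 inverted output}.
Test 2 (A=0, B=0, C=0, D=0): fault-free M1=1, M2=1, M3=1, M4=1, M5=0, M6=0, M7=0 → 0; observed 0. Eliminates M5 stuck-at-1, M5 inverted output, M6 stuck-at-1, M6 inverted output, M7 stuck-at-1, M7 inverted output.
Test 3 (A=1, B=1, C=0, D=1): fault-free M1=0, M2=0, M3=1, M4=1, M5=1, M6=1, M7=1 → 1; observed 1. Eliminates M2 stuck-at-1, M2 inverted output, M4 inverted output.
Only M4 stuck-at-1 is consistent with every test.

M4 stuck-at-1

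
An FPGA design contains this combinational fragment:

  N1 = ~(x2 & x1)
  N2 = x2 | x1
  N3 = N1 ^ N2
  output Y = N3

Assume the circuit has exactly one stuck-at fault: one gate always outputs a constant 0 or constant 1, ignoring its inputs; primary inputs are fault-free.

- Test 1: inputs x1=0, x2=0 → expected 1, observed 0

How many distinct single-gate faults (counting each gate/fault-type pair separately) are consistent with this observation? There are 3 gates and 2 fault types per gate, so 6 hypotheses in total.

Fault-free: N1=1, N2=0, N3=1 → 1. Observed 0.
  N1 stuck-at-0: output 0 ✓
  N1 stuck-at-1: output 1 ✗
  N2 stuck-at-0: output 1 ✗
  N2 stuck-at-1: output 0 ✓
  N3 stuck-at-0: output 0 ✓
  N3 stuck-at-1: output 1 ✗
Consistent faults: {N1 stuck-at-0, N2 stuck-at-1, N3 stuck-at-0} — 3 in all.

3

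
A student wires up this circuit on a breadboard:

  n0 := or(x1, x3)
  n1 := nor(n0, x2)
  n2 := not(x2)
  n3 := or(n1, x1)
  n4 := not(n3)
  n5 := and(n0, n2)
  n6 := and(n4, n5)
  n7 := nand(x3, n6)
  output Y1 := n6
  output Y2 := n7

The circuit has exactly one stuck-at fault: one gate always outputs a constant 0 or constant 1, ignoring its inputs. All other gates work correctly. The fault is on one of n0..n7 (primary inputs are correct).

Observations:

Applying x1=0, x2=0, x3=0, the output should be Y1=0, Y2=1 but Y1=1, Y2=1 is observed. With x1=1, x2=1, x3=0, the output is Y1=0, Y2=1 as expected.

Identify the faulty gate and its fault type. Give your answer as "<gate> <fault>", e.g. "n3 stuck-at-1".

n0 stuck-at-1

Fault-free values for test 1 (x1=0, x2=0, x3=0): n0=0, n1=1, n2=1, n3=1, n4=0, n5=0, n6=0, n7=1, giving Y1=0, Y2=1. Observed Y1=1, Y2=1.
Test 1: faults giving observed Y1=1, Y2=1 are {n0 stuck-at-1, n6 stuck-at-1}.
Test 2 (x1=1, x2=1, x3=0): fault-free n0=1, n1=0, n2=0, n3=1, n4=0, n5=0, n6=0, n7=1 → Y1=0, Y2=1; observed Y1=0, Y2=1. Eliminates n6 stuck-at-1.
Only n0 stuck-at-1 is consistent with every test.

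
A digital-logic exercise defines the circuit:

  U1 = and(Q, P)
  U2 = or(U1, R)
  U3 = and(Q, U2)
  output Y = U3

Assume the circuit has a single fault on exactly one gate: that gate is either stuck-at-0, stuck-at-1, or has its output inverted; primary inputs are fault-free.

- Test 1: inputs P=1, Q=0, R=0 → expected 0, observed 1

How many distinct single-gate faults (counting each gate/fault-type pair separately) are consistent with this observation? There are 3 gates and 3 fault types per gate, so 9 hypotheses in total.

2

Fault-free: U1=0, U2=0, U3=0 → 0. Observed 1.
  U1 stuck-at-0: output 0 ✗
  U1 stuck-at-1: output 0 ✗
  U1 inverted output: output 0 ✗
  U2 stuck-at-0: output 0 ✗
  U2 stuck-at-1: output 0 ✗
  U2 inverted output: output 0 ✗
  U3 stuck-at-0: output 0 ✗
  U3 stuck-at-1: output 1 ✓
  U3 inverted output: output 1 ✓
Consistent faults: {U3 stuck-at-1, U3 inverted output} — 2 in all.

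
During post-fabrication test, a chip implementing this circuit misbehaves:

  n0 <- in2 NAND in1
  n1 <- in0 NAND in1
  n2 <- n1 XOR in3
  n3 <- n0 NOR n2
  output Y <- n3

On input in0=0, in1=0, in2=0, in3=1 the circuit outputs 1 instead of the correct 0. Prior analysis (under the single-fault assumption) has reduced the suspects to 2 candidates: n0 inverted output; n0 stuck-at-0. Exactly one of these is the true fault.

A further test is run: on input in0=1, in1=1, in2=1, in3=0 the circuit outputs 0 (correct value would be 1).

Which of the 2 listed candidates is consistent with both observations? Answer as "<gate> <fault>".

n0 inverted output

Evaluate each candidate on input in0=1, in1=1, in2=1, in3=0:
  n0 inverted output: n0=1 [inverted output], n1=0, n2=0, n3=0 → 0 — matches
  n0 stuck-at-0: n0=0 [stuck-at-0], n1=0, n2=0, n3=1 → 1 — eliminated
Only n0 inverted output reproduces the observed 0.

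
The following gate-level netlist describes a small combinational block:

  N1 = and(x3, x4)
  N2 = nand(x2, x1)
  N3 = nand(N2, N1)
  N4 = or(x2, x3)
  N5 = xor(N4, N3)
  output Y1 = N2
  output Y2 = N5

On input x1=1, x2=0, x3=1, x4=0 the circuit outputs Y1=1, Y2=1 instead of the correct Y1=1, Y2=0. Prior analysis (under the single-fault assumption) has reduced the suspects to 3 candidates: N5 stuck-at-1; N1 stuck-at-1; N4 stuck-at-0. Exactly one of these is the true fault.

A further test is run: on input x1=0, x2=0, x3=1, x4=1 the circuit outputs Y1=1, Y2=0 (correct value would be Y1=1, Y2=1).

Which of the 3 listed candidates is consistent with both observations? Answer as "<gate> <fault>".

N4 stuck-at-0

Evaluate each candidate on input x1=0, x2=0, x3=1, x4=1:
  N5 stuck-at-1: N1=1, N2=1, N3=0, N4=1, N5=1 [stuck-at-1] → Y1=1, Y2=1 — eliminated
  N1 stuck-at-1: N1=1 [stuck-at-1], N2=1, N3=0, N4=1, N5=1 → Y1=1, Y2=1 — eliminated
  N4 stuck-at-0: N1=1, N2=1, N3=0, N4=0 [stuck-at-0], N5=0 → Y1=1, Y2=0 — matches
Only N4 stuck-at-0 reproduces the observed Y1=1, Y2=0.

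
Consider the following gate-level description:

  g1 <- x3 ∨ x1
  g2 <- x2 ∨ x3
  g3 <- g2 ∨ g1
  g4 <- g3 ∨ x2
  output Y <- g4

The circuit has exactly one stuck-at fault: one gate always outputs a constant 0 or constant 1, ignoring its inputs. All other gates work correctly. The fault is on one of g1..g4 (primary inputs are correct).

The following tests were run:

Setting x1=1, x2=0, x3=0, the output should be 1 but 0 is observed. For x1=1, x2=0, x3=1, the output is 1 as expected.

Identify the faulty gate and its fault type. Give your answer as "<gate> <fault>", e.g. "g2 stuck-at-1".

Fault-free values for test 1 (x1=1, x2=0, x3=0): g1=1, g2=0, g3=1, g4=1, giving Y=1. Observed 0.
Test 1: faults giving observed 0 are {g1 stuck-at-0, g3 stuck-at-0, g4 stuck-at-0}.
Test 2 (x1=1, x2=0, x3=1): fault-free g1=1, g2=1, g3=1, g4=1 → 1; observed 1. Eliminates g3 stuck-at-0, g4 stuck-at-0.
Only g1 stuck-at-0 is consistent with every test.

g1 stuck-at-0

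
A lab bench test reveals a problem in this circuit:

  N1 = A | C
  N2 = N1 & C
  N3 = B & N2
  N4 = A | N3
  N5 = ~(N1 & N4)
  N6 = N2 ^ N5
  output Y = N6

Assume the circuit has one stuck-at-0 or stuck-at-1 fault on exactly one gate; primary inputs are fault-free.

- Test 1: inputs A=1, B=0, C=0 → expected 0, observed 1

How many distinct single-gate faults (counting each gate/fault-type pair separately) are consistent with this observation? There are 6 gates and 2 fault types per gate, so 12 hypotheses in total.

Fault-free: N1=1, N2=0, N3=0, N4=1, N5=0, N6=0 → 0. Observed 1.
  N1 stuck-at-0: output 1 ✓
  N1 stuck-at-1: output 0 ✗
  N2 stuck-at-0: output 0 ✗
  N2 stuck-at-1: output 1 ✓
  N3 stuck-at-0: output 0 ✗
  N3 stuck-at-1: output 0 ✗
  N4 stuck-at-0: output 1 ✓
  N4 stuck-at-1: output 0 ✗
  N5 stuck-at-0: output 0 ✗
  N5 stuck-at-1: output 1 ✓
  N6 stuck-at-0: output 0 ✗
  N6 stuck-at-1: output 1 ✓
Consistent faults: {N1 stuck-at-0, N2 stuck-at-1, N4 stuck-at-0, N5 stuck-at-1, N6 stuck-at-1} — 5 in all.

5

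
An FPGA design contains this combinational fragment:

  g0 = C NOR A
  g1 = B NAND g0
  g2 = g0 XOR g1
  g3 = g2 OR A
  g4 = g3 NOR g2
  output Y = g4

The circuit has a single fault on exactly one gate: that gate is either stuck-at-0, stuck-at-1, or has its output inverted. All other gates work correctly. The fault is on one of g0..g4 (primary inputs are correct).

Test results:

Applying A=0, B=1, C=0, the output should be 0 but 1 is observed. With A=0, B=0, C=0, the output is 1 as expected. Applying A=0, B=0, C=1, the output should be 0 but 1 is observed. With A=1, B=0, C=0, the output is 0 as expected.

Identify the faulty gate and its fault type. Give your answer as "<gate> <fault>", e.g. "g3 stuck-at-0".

Fault-free values for test 1 (A=0, B=1, C=0): g0=1, g1=0, g2=1, g3=1, g4=0, giving Y=0. Observed 1.
Test 1: faults giving observed 1 are {g1 stuck-at-1, g1 inverted output, g2 stuck-at-0, g2 inverted output, g4 stuck-at-1, g4 inverted output}.
Test 2 (A=0, B=0, C=0): fault-free g0=1, g1=1, g2=0, g3=0, g4=1 → 1; observed 1. Eliminates g1 inverted output, g2 inverted output, g4 inverted output.
Test 3 (A=0, B=0, C=1): fault-free g0=0, g1=1, g2=1, g3=1, g4=0 → 0; observed 1. Eliminates g1 stuck-at-1.
Test 4 (A=1, B=0, C=0): fault-free g0=0, g1=1, g2=1, g3=1, g4=0 → 0; observed 0. Eliminates g4 stuck-at-1.
Only g2 stuck-at-0 is consistent with every test.

g2 stuck-at-0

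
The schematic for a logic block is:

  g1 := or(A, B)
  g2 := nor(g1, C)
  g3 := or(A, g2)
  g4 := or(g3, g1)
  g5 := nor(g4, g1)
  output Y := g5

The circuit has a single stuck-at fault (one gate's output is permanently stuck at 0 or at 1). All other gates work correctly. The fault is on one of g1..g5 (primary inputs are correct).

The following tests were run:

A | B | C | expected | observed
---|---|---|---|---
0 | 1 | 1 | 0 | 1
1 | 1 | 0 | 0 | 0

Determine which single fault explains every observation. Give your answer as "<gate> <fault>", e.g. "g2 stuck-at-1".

g1 stuck-at-0

Fault-free values for test 1 (A=0, B=1, C=1): g1=1, g2=0, g3=0, g4=1, g5=0, giving Y=0. Observed 1.
Test 1: faults giving observed 1 are {g1 stuck-at-0, g5 stuck-at-1}.
Test 2 (A=1, B=1, C=0): fault-free g1=1, g2=0, g3=1, g4=1, g5=0 → 0; observed 0. Eliminates g5 stuck-at-1.
Only g1 stuck-at-0 is consistent with every test.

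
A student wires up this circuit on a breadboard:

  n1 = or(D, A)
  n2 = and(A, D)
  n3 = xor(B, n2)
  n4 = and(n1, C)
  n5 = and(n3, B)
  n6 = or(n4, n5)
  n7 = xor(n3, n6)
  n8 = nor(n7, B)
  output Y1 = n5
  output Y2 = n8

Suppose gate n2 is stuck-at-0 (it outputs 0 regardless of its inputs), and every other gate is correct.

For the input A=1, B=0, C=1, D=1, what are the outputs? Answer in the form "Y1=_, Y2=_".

Y1=0, Y2=0

Propagate with n2 forced: n1=1, n2=0 [stuck-at-0], n3=0, n4=1, n5=0, n6=1, n7=1, n8=0.
So the outputs are Y1=0, Y2=0. (Without the fault they would be Y1=0, Y2=1.)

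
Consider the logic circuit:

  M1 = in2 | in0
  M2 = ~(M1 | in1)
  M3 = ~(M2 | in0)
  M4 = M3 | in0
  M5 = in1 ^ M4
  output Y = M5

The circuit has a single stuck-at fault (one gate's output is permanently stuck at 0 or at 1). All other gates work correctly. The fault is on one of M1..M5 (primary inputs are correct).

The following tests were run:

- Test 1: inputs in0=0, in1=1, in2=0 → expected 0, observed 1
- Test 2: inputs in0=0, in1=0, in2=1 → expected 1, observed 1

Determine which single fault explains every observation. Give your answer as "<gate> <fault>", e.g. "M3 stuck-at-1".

M5 stuck-at-1

Fault-free values for test 1 (in0=0, in1=1, in2=0): M1=0, M2=0, M3=1, M4=1, M5=0, giving Y=0. Observed 1.
Test 1: faults giving observed 1 are {M2 stuck-at-1, M3 stuck-at-0, M4 stuck-at-0, M5 stuck-at-1}.
Test 2 (in0=0, in1=0, in2=1): fault-free M1=1, M2=0, M3=1, M4=1, M5=1 → 1; observed 1. Eliminates M2 stuck-at-1, M3 stuck-at-0, M4 stuck-at-0.
Only M5 stuck-at-1 is consistent with every test.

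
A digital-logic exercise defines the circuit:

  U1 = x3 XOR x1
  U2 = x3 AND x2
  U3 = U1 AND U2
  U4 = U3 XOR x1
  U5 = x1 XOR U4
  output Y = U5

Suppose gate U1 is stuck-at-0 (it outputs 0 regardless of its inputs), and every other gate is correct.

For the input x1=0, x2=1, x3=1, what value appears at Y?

0

Propagate with U1 forced: U1=0 [stuck-at-0], U2=1, U3=0, U4=0, U5=0.
So Y = 0. (Without the fault it would be 1.)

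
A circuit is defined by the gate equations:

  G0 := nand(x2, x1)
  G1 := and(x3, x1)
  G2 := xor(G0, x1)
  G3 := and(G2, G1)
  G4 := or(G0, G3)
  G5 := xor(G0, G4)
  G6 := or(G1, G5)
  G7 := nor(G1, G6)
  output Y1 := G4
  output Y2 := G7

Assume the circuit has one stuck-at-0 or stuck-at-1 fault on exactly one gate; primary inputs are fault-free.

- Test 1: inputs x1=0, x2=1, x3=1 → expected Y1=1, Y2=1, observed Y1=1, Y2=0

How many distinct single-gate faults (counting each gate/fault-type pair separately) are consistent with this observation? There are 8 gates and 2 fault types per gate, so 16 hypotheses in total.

Fault-free: G0=1, G1=0, G2=1, G3=0, G4=1, G5=0, G6=0, G7=1 → Y1=1, Y2=1. Observed Y1=1, Y2=0.
  G0: none of the 2 fault types match ✗
  G1: stuck-at-1 ✓; others ✗
  G2: none of the 2 fault types match ✗
  G3: none of the 2 fault types match ✗
  G4: none of the 2 fault types match ✗
  G5: stuck-at-1 ✓; others ✗
  G6: stuck-at-1 ✓; others ✗
  G7: stuck-at-0 ✓; others ✗
Consistent faults: {G1 stuck-at-1, G5 stuck-at-1, G6 stuck-at-1, G7 stuck-at-0} — 4 in all.

4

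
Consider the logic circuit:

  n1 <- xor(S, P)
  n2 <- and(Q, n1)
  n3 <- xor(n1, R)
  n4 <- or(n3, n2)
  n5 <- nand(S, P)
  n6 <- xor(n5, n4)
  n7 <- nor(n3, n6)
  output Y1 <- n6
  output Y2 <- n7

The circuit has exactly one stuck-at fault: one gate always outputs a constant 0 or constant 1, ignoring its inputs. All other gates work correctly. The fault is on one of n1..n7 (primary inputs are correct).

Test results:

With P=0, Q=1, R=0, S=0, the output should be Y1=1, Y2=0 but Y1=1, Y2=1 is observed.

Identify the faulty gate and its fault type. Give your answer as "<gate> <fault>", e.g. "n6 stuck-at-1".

n7 stuck-at-1

Fault-free values for test 1 (P=0, Q=1, R=0, S=0): n1=0, n2=0, n3=0, n4=0, n5=1, n6=1, n7=0, giving Y1=1, Y2=0. Observed Y1=1, Y2=1.
Test 1: faults giving observed Y1=1, Y2=1 are {n7 stuck-at-1}.
Only n7 stuck-at-1 is consistent with every test.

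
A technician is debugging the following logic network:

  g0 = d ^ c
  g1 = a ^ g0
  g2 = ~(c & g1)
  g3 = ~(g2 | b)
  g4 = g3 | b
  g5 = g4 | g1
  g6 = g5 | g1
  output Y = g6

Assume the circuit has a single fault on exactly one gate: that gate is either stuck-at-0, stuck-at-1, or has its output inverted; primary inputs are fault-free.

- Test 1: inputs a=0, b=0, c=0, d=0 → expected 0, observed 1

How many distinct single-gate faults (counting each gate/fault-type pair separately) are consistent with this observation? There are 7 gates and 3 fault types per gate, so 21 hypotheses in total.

Fault-free: g0=0, g1=0, g2=1, g3=0, g4=0, g5=0, g6=0 → 0. Observed 1.
  g0: stuck-at-1, inverted output ✓; others ✗
  g1: stuck-at-1, inverted output ✓; others ✗
  g2: stuck-at-0, inverted output ✓; others ✗
  g3: stuck-at-1, inverted output ✓; others ✗
  g4: stuck-at-1, inverted output ✓; others ✗
  g5: stuck-at-1, inverted output ✓; others ✗
  g6: stuck-at-1, inverted output ✓; others ✗
Consistent faults: {g0 stuck-at-1, g0 inverted output, g1 stuck-at-1, g1 inverted output, g2 stuck-at-0, g2 inverted output, g3 stuck-at-1, g3 inverted output, g4 stuck-at-1, g4 inverted output, g5 stuck-at-1, g5 inverted output, g6 stuck-at-1, g6 inverted output} — 14 in all.

14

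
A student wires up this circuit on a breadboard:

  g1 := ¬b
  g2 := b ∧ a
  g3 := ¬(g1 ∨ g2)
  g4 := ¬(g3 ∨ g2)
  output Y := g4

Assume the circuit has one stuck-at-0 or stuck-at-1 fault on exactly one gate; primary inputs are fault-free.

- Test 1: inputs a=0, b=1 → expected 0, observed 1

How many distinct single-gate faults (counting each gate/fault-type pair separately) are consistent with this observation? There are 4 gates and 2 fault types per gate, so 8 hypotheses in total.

3

Fault-free: g1=0, g2=0, g3=1, g4=0 → 0. Observed 1.
  g1 stuck-at-0: output 0 ✗
  g1 stuck-at-1: output 1 ✓
  g2 stuck-at-0: output 0 ✗
  g2 stuck-at-1: output 0 ✗
  g3 stuck-at-0: output 1 ✓
  g3 stuck-at-1: output 0 ✗
  g4 stuck-at-0: output 0 ✗
  g4 stuck-at-1: output 1 ✓
Consistent faults: {g1 stuck-at-1, g3 stuck-at-0, g4 stuck-at-1} — 3 in all.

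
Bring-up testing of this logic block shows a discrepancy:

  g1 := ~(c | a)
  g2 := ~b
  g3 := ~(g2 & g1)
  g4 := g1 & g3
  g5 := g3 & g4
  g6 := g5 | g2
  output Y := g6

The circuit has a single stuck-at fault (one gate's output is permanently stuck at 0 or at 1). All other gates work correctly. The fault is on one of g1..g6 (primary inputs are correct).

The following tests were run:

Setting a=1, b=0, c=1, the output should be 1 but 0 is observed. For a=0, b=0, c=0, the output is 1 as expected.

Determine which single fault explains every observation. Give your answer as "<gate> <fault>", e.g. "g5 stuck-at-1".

g2 stuck-at-0

Fault-free values for test 1 (a=1, b=0, c=1): g1=0, g2=1, g3=1, g4=0, g5=0, g6=1, giving Y=1. Observed 0.
Test 1: faults giving observed 0 are {g2 stuck-at-0, g6 stuck-at-0}.
Test 2 (a=0, b=0, c=0): fault-free g1=1, g2=1, g3=0, g4=0, g5=0, g6=1 → 1; observed 1. Eliminates g6 stuck-at-0.
Only g2 stuck-at-0 is consistent with every test.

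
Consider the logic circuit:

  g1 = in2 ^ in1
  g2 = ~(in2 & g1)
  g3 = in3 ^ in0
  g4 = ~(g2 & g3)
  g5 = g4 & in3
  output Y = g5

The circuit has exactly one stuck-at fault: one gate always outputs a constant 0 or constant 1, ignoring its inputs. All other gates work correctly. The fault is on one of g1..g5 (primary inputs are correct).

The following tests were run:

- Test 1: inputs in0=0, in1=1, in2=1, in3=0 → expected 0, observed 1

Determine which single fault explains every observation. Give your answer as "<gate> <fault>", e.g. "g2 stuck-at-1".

g5 stuck-at-1

Fault-free values for test 1 (in0=0, in1=1, in2=1, in3=0): g1=0, g2=1, g3=0, g4=1, g5=0, giving Y=0. Observed 1.
Test 1: faults giving observed 1 are {g5 stuck-at-1}.
Only g5 stuck-at-1 is consistent with every test.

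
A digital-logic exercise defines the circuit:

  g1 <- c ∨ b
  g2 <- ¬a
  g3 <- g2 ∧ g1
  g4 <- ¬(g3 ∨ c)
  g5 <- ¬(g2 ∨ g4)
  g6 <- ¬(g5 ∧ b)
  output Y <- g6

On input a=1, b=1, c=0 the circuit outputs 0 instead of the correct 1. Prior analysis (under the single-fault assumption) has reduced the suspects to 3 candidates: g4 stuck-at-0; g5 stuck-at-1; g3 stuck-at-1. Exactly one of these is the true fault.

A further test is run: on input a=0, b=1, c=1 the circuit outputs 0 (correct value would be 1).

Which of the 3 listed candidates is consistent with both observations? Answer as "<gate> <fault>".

Evaluate each candidate on input a=0, b=1, c=1:
  g4 stuck-at-0: g1=1, g2=1, g3=1, g4=0 [stuck-at-0], g5=0, g6=1 → 1 — eliminated
  g5 stuck-at-1: g1=1, g2=1, g3=1, g4=0, g5=1 [stuck-at-1], g6=0 → 0 — matches
  g3 stuck-at-1: g1=1, g2=1, g3=1 [stuck-at-1], g4=0, g5=0, g6=1 → 1 — eliminated
Only g5 stuck-at-1 reproduces the observed 0.

g5 stuck-at-1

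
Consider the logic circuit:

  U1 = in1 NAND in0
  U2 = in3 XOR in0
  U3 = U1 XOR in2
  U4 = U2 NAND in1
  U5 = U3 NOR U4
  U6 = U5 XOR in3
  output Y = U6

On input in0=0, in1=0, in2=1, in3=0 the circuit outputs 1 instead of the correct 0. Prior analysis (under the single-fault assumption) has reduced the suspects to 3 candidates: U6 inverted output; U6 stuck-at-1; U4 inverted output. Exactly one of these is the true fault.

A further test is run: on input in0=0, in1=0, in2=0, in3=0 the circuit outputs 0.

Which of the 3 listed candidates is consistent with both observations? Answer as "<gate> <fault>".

Evaluate each candidate on input in0=0, in1=0, in2=0, in3=0:
  U6 inverted output: U1=1, U2=0, U3=1, U4=1, U5=0, U6=1 [inverted output] → 1 — eliminated
  U6 stuck-at-1: U1=1, U2=0, U3=1, U4=1, U5=0, U6=1 [stuck-at-1] → 1 — eliminated
  U4 inverted output: U1=1, U2=0, U3=1, U4=0 [inverted output], U5=0, U6=0 → 0 — matches
Only U4 inverted output reproduces the observed 0.

U4 inverted output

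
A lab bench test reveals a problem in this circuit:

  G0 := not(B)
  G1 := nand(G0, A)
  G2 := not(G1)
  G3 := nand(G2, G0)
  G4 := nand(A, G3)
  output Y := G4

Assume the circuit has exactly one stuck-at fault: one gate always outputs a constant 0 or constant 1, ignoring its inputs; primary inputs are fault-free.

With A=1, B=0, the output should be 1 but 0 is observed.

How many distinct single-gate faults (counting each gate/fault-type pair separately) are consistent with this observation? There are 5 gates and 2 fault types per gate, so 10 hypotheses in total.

5

Fault-free: G0=1, G1=0, G2=1, G3=0, G4=1 → 1. Observed 0.
  G0 stuck-at-0: output 0 ✓
  G0 stuck-at-1: output 1 ✗
  G1 stuck-at-0: output 1 ✗
  G1 stuck-at-1: output 0 ✓
  G2 stuck-at-0: output 0 ✓
  G2 stuck-at-1: output 1 ✗
  G3 stuck-at-0: output 1 ✗
  G3 stuck-at-1: output 0 ✓
  G4 stuck-at-0: output 0 ✓
  G4 stuck-at-1: output 1 ✗
Consistent faults: {G0 stuck-at-0, G1 stuck-at-1, G2 stuck-at-0, G3 stuck-at-1, G4 stuck-at-0} — 5 in all.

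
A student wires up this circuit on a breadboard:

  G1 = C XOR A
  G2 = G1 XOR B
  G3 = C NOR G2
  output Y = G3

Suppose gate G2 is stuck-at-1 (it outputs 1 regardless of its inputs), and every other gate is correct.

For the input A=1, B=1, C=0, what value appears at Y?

Propagate with G2 forced: G1=1, G2=1 [stuck-at-1], G3=0.
So Y = 0. (Without the fault it would be 1.)

0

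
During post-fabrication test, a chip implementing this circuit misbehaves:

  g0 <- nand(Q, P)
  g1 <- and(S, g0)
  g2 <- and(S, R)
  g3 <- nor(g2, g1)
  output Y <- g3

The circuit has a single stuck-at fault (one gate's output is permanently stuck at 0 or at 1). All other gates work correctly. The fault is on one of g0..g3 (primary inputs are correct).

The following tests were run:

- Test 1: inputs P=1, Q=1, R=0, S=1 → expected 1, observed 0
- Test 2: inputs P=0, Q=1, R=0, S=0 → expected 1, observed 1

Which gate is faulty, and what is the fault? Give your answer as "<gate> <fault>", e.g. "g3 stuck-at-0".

Fault-free values for test 1 (P=1, Q=1, R=0, S=1): g0=0, g1=0, g2=0, g3=1, giving Y=1. Observed 0.
Test 1: faults giving observed 0 are {g0 stuck-at-1, g1 stuck-at-1, g2 stuck-at-1, g3 stuck-at-0}.
Test 2 (P=0, Q=1, R=0, S=0): fault-free g0=1, g1=0, g2=0, g3=1 → 1; observed 1. Eliminates g1 stuck-at-1, g2 stuck-at-1, g3 stuck-at-0.
Only g0 stuck-at-1 is consistent with every test.

g0 stuck-at-1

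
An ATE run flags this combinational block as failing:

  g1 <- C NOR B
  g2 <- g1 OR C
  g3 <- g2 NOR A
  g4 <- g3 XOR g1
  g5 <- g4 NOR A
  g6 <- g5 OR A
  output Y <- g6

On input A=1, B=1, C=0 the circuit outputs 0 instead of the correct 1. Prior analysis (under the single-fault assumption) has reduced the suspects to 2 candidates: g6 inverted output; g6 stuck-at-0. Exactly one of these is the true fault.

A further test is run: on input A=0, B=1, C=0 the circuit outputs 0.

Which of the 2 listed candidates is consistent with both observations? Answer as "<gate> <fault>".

Evaluate each candidate on input A=0, B=1, C=0:
  g6 inverted output: g1=0, g2=0, g3=1, g4=1, g5=0, g6=1 [inverted output] → 1 — eliminated
  g6 stuck-at-0: g1=0, g2=0, g3=1, g4=1, g5=0, g6=0 [stuck-at-0] → 0 — matches
Only g6 stuck-at-0 reproduces the observed 0.

g6 stuck-at-0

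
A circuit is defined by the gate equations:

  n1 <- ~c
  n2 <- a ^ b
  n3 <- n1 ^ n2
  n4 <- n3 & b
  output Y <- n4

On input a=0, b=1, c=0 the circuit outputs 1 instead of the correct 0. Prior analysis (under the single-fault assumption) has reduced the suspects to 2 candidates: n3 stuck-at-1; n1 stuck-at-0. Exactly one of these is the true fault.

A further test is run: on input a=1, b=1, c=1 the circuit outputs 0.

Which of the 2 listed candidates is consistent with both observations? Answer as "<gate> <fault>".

n1 stuck-at-0

Evaluate each candidate on input a=1, b=1, c=1:
  n3 stuck-at-1: n1=0, n2=0, n3=1 [stuck-at-1], n4=1 → 1 — eliminated
  n1 stuck-at-0: n1=0 [stuck-at-0], n2=0, n3=0, n4=0 → 0 — matches
Only n1 stuck-at-0 reproduces the observed 0.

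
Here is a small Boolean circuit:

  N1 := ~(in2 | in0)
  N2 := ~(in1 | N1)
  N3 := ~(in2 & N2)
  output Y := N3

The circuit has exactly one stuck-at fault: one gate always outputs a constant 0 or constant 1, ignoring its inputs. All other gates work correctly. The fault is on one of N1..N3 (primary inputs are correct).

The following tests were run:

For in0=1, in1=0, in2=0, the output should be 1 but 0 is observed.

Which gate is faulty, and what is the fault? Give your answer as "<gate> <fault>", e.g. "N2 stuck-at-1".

Fault-free values for test 1 (in0=1, in1=0, in2=0): N1=0, N2=1, N3=1, giving Y=1. Observed 0.
Test 1: faults giving observed 0 are {N3 stuck-at-0}.
Only N3 stuck-at-0 is consistent with every test.

N3 stuck-at-0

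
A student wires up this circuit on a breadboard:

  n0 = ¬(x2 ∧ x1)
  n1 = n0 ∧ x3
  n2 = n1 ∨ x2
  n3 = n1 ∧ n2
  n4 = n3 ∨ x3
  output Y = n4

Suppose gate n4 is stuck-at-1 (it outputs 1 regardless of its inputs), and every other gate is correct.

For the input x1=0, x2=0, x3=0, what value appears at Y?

1

Propagate with n4 forced: n0=1, n1=0, n2=0, n3=0, n4=1 [stuck-at-1].
So Y = 1. (Without the fault it would be 0.)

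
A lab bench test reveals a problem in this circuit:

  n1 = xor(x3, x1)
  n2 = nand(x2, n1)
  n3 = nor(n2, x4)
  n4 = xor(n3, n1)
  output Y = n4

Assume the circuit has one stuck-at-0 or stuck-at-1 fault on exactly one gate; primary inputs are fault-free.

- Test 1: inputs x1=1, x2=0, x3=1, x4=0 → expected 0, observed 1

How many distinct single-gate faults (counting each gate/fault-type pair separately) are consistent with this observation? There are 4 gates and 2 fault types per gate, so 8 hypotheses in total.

Fault-free: n1=0, n2=1, n3=0, n4=0 → 0. Observed 1.
  n1 stuck-at-0: output 0 ✗
  n1 stuck-at-1: output 1 ✓
  n2 stuck-at-0: output 1 ✓
  n2 stuck-at-1: output 0 ✗
  n3 stuck-at-0: output 0 ✗
  n3 stuck-at-1: output 1 ✓
  n4 stuck-at-0: output 0 ✗
  n4 stuck-at-1: output 1 ✓
Consistent faults: {n1 stuck-at-1, n2 stuck-at-0, n3 stuck-at-1, n4 stuck-at-1} — 4 in all.

4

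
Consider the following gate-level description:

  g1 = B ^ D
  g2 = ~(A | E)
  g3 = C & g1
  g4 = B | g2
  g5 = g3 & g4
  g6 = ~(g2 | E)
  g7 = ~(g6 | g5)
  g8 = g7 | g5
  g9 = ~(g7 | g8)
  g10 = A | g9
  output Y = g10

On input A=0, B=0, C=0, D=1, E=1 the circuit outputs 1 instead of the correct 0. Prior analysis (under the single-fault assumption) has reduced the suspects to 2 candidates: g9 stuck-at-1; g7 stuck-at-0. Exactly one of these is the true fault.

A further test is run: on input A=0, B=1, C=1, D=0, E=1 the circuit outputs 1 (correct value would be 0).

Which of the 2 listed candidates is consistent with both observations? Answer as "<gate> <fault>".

g9 stuck-at-1

Evaluate each candidate on input A=0, B=1, C=1, D=0, E=1:
  g9 stuck-at-1: g1=1, g2=0, g3=1, g4=1, g5=1, g6=0, g7=0, g8=1, g9=1 [stuck-at-1], g10=1 → 1 — matches
  g7 stuck-at-0: g1=1, g2=0, g3=1, g4=1, g5=1, g6=0, g7=0 [stuck-at-0], g8=1, g9=0, g10=0 → 0 — eliminated
Only g9 stuck-at-1 reproduces the observed 1.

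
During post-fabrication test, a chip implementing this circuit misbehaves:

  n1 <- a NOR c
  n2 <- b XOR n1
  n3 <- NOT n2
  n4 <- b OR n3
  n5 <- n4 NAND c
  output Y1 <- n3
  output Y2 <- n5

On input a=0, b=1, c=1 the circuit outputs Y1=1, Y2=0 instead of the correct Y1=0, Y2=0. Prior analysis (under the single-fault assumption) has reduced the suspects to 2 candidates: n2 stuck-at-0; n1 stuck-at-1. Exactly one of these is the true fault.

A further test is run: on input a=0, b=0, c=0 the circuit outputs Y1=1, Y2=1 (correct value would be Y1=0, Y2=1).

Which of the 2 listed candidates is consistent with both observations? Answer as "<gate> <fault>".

n2 stuck-at-0

Evaluate each candidate on input a=0, b=0, c=0:
  n2 stuck-at-0: n1=1, n2=0 [stuck-at-0], n3=1, n4=1, n5=1 → Y1=1, Y2=1 — matches
  n1 stuck-at-1: n1=1 [stuck-at-1], n2=1, n3=0, n4=0, n5=1 → Y1=0, Y2=1 — eliminated
Only n2 stuck-at-0 reproduces the observed Y1=1, Y2=1.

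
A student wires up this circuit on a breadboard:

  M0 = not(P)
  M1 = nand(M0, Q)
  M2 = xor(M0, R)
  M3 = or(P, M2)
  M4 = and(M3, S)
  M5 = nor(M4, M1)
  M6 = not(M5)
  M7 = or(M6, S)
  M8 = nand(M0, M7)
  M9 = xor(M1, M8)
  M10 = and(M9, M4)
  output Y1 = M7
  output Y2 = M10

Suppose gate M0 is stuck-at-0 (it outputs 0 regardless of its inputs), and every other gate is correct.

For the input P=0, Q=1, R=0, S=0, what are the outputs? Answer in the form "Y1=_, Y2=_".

Y1=1, Y2=0

Propagate with M0 forced: M0=0 [stuck-at-0], M1=1, M2=0, M3=0, M4=0, M5=0, M6=1, M7=1, M8=1, M9=0, M10=0.
So the outputs are Y1=1, Y2=0. (Without the fault they would be Y1=0, Y2=0.)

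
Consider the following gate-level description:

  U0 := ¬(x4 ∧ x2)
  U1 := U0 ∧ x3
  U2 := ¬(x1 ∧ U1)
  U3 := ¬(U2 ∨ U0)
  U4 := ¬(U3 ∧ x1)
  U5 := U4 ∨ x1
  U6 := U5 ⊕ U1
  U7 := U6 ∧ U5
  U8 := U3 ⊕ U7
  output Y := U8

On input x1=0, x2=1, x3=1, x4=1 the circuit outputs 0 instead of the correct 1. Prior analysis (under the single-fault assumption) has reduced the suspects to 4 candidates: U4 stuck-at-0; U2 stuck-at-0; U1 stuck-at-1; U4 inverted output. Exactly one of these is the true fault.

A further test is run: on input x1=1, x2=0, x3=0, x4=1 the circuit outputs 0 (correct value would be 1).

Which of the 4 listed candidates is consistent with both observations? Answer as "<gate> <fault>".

Evaluate each candidate on input x1=1, x2=0, x3=0, x4=1:
  U4 stuck-at-0: U0=1, U1=0, U2=1, U3=0, U4=0 [stuck-at-0], U5=1, U6=1, U7=1, U8=1 → 1 — eliminated
  U2 stuck-at-0: U0=1, U1=0, U2=0 [stuck-at-0], U3=0, U4=1, U5=1, U6=1, U7=1, U8=1 → 1 — eliminated
  U1 stuck-at-1: U0=1, U1=1 [stuck-at-1], U2=0, U3=0, U4=1, U5=1, U6=0, U7=0, U8=0 → 0 — matches
  U4 inverted output: U0=1, U1=0, U2=1, U3=0, U4=0 [inverted output], U5=1, U6=1, U7=1, U8=1 → 1 — eliminated
Only U1 stuck-at-1 reproduces the observed 0.

U1 stuck-at-1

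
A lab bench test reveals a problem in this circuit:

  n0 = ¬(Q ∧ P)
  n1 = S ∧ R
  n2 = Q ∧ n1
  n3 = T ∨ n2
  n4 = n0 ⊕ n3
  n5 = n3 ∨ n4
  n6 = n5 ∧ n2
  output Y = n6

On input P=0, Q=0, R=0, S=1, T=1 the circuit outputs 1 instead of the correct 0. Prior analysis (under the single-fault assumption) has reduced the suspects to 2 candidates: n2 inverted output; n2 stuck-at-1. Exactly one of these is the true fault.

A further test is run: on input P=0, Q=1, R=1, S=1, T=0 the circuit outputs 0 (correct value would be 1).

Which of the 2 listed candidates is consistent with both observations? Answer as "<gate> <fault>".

Evaluate each candidate on input P=0, Q=1, R=1, S=1, T=0:
  n2 inverted output: n0=1, n1=1, n2=0 [inverted output], n3=0, n4=1, n5=1, n6=0 → 0 — matches
  n2 stuck-at-1: n0=1, n1=1, n2=1 [stuck-at-1], n3=1, n4=0, n5=1, n6=1 → 1 — eliminated
Only n2 inverted output reproduces the observed 0.

n2 inverted output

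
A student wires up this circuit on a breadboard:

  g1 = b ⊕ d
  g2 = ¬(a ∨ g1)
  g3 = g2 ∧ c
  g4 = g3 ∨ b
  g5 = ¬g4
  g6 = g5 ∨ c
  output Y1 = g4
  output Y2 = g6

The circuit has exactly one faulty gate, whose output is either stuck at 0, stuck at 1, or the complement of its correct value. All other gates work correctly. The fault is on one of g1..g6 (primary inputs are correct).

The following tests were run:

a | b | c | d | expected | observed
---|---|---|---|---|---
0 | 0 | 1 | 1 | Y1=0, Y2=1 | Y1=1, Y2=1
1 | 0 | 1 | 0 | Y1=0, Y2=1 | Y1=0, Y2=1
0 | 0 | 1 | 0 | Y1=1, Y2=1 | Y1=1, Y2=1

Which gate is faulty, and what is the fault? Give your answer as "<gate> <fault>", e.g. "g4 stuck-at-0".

g1 stuck-at-0

Fault-free values for test 1 (a=0, b=0, c=1, d=1): g1=1, g2=0, g3=0, g4=0, g5=1, g6=1, giving Y1=0, Y2=1. Observed Y1=1, Y2=1.
Test 1: faults giving observed Y1=1, Y2=1 are {g1 stuck-at-0, g1 inverted output, g2 stuck-at-1, g2 inverted output, g3 stuck-at-1, g3 inverted output, g4 stuck-at-1, g4 inverted output}.
Test 2 (a=1, b=0, c=1, d=0): fault-free g1=0, g2=0, g3=0, g4=0, g5=1, g6=1 → Y1=0, Y2=1; observed Y1=0, Y2=1. Eliminates g2 stuck-at-1, g2 inverted output, g3 stuck-at-1, g3 inverted output, g4 stuck-at-1, g4 inverted output.
Test 3 (a=0, b=0, c=1, d=0): fault-free g1=0, g2=1, g3=1, g4=1, g5=0, g6=1 → Y1=1, Y2=1; observed Y1=1, Y2=1. Eliminates g1 inverted output.
Only g1 stuck-at-0 is consistent with every test.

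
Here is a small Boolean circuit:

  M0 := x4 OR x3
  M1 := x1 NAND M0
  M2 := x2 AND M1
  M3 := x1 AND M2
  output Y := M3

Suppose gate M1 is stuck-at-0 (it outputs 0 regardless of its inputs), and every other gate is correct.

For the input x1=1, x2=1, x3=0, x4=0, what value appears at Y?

Propagate with M1 forced: M0=0, M1=0 [stuck-at-0], M2=0, M3=0.
So Y = 0. (Without the fault it would be 1.)

0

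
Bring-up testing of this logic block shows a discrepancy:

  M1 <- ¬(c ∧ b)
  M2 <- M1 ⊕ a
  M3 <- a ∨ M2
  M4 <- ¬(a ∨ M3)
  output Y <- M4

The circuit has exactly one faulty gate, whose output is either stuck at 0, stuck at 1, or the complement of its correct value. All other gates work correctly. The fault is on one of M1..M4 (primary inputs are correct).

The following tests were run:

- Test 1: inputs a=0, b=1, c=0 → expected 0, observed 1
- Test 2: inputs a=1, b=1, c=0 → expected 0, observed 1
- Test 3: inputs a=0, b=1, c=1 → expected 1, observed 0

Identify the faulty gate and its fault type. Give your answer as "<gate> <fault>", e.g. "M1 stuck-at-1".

Fault-free values for test 1 (a=0, b=1, c=0): M1=1, M2=1, M3=1, M4=0, giving Y=0. Observed 1.
Test 1: faults giving observed 1 are {M1 stuck-at-0, M1 inverted output, M2 stuck-at-0, M2 inverted output, M3 stuck-at-0, M3 inverted output, M4 stuck-at-1, M4 inverted output}.
Test 2 (a=1, b=1, c=0): fault-free M1=1, M2=0, M3=1, M4=0 → 0; observed 1. Eliminates M1 stuck-at-0, M1 inverted output, M2 stuck-at-0, M2 inverted output, M3 stuck-at-0, M3 inverted output.
Test 3 (a=0, b=1, c=1): fault-free M1=0, M2=0, M3=0, M4=1 → 1; observed 0. Eliminates M4 stuck-at-1.
Only M4 inverted output is consistent with every test.

M4 inverted output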